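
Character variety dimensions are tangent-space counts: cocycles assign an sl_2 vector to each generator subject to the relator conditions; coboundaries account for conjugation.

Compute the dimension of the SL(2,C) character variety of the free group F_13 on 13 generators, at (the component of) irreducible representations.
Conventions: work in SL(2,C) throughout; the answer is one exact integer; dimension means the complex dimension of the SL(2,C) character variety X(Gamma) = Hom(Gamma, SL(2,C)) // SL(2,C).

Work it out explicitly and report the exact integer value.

The free group F_13: 13 generators, no relators.
Z^1(Gamma, Ad rho) = (sl_2)^13: a cocycle is a free choice of one sl_2 vector per generator, so dim Z^1 = 3*13 = 39.
dim B^1 = 3: the coboundary map is injective because an irreducible image has centralizer 0 in sl_2.
dim H^1 = 39 - 3 = 36, which is dim X.

36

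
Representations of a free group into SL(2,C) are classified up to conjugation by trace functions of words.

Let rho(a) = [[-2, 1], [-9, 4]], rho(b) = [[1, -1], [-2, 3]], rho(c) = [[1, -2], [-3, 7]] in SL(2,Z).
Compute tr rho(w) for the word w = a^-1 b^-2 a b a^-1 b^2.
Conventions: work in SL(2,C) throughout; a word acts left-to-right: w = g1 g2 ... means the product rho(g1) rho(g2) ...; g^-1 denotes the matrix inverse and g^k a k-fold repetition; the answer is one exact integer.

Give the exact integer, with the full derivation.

-25697

rho(a^-1) = [[4, -1], [9, -2]]
... * rho(b^-1) = [[3, 1], [2, 1]]  ->  [[10, 3], [23, 7]]
... * rho(b^-1) = [[3, 1], [2, 1]]  ->  [[36, 13], [83, 30]]
... * rho(a) = [[-2, 1], [-9, 4]]  ->  [[-189, 88], [-436, 203]]
... * rho(b) = [[1, -1], [-2, 3]]  ->  [[-365, 453], [-842, 1045]]
... * rho(a^-1) = [[4, -1], [9, -2]]  ->  [[2617, -541], [6037, -1248]]
... * rho(b) = [[1, -1], [-2, 3]]  ->  [[3699, -4240], [8533, -9781]]
... * rho(b) = [[1, -1], [-2, 3]]  ->  [[12179, -16419], [28095, -37876]]
tr = 12179 + -37876 = -25697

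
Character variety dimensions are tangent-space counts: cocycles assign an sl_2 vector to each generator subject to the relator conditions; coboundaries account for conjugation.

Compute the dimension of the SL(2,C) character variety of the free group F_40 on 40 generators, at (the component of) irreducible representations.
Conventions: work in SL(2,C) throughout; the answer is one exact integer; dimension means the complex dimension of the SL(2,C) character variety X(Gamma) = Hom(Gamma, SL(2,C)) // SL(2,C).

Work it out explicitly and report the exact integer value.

Gamma = F_40 has 40 generators and no relators.
So Z^1 = (sl_2)^40 in full: dim Z^1 = 120.
Irreducibility makes the coboundary map sl_2 -> Z^1 injective (trivial centralizer), so dim B^1 = 3.
Therefore dim X = 120 - 3 = 117.

117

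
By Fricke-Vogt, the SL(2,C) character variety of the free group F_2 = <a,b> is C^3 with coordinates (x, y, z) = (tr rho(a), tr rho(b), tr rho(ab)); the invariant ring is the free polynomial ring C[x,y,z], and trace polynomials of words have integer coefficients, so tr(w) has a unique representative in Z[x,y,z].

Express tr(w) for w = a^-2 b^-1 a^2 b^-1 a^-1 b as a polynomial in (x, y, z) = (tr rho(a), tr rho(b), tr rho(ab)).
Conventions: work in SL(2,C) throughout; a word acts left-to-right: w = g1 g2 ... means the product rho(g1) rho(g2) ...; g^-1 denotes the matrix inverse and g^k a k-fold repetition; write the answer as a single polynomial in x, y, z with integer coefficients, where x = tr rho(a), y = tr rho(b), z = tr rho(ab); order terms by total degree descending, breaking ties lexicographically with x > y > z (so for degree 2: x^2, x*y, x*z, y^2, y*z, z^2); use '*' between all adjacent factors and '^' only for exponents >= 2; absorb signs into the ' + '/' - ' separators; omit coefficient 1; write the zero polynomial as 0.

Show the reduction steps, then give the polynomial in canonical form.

x^4*y^2*z - x^5*y - x^3*y^3 - 2*x^3*y*z^2 + x^4*z + x^2*z^3 + 5*x^3*y + x*y^3 + x*y*z^2 - 4*x^2*z - 4*x*y + z

use: trace(b^-1) = trace(b) = y
trace(a^2) = trace(a)*trace(a) - trace(1) = x^2 - 2
apply: trace(a^3) = trace(a)*trace(a^2) - trace(a) = x^3 - 3*x
trace(b a^2) = trace(a)*trace(b a) - trace(b) = x*z - y
trace(a b a^2) = trace(a)*trace(b a^2) - trace(b a) = x^2*z - x*y - z
trace(a^3 b a) = trace(a)*trace(a b a^2) - trace(a b a) = x^3*z - x^2*y - 2*x*z + y
trace(b a b a) = trace(a b)*trace(a b) - trace(1)   [split at repeated a] = z^2 - 2
apply: trace(b a b) = trace(b)*trace(a b) - trace(a) = y*z - x
use: trace(a b a b a) = trace(a)*trace(b a b a) - trace(b a b) = x*z^2 - y*z - x
use: trace(a^3 b a b) = trace(a)*trace(a b a b a) - trace(a b a b) = x^2*z^2 - x*y*z - x^2 - z^2 + 2
use: trace(b^-1 a^3 b a) = trace(a^3 b a)*trace(b) - trace(a^3 b a b) = x^3*y*z - x^2*y^2 - x^2*z^2 - x*y*z + x^2 + y^2 + z^2 - 2
apply: trace(a b a^-1 b^-1 a^2) = trace(b^-1 a^3 b)*trace(a) - trace(b^-1 a^3 b a) = -x^3*y*z + x^4 + x^2*y^2 + x^2*z^2 + x*y*z - 4*x^2 - y^2 - z^2 + 2
trace(b a b^2 a) = trace(b)*trace(a b a b) - trace(a b a) = y*z^2 - x*z - y
trace(b a b^2) = trace(b)*trace(a b^2) - trace(a b) = y^2*z - x*y - z
apply: trace(b a^2 b a b) = trace(a)*trace(b a b^2 a) - trace(b a b^2) = x*y*z^2 - x^2*z - y^2*z + z
trace(b a b a b a) = trace(a b)*trace(a b a b) - trace(a^-1 b^-1)   [split at repeated a] = z^3 - 3*z
trace(b a^2 b a b a) = trace(a)*trace(b a b a b a) - trace(b a b a b) = x*z^3 - y*z^2 - 2*x*z + y
trace(a^2 b a b a^-1 b) = trace(b a^2 b a b)*trace(a) - trace(b a^2 b a b a) = x^2*y*z^2 - x^3*z - x*y^2*z - x*z^3 + y*z^2 + 3*x*z - y
apply: trace(a b a^-1 b^-1 a^2 b) = trace(a^2 b a b a^-1)*trace(b) - trace(a^2 b a b a^-1 b) = -x^2*y*z^2 + x^3*z + x*y^2*z + x*z^3 - 3*x*z - y
trace(a^-1 b^-1 a^2 b^-1 a b) = trace(a b a^-1 b^-1 a^2)*trace(b) - trace(a b a^-1 b^-1 a^2 b) = -x^3*y^2*z + x^4*y + x^2*y^3 + 2*x^2*y*z^2 - x^3*z - x*z^3 - 4*x^2*y - y^3 - y*z^2 + 3*x*z + 3*y
trace(a^2 b^-1 a) = trace(a^3)*trace(b) - trace(a^3 b) = x^3*y - x^2*z - 2*x*y + z
apply: trace(b a^-2 b^-1 a^2 b^-1 a) = trace(a^-1 b^-1 a^2 b^-1 a b)*trace(a) - trace(a^-1 b^-1 a^2 b^-1 a b a) = -x^4*y^2*z + x^5*y + x^3*y^3 + 2*x^3*y*z^2 - x^4*z - x^2*z^3 - 5*x^3*y - x*y^3 - x*y*z^2 + 4*x^2*z + 5*x*y - z
use: trace(a^-2 b^-1 a^2 b^-1 a^-1 b) = trace(b a^-2 b^-1 a^2 b^-1)*trace(a) - trace(b a^-2 b^-1 a^2 b^-1 a) = x^4*y^2*z - x^5*y - x^3*y^3 - 2*x^3*y*z^2 + x^4*z + x^2*z^3 + 5*x^3*y + x*y^3 + x*y*z^2 - 4*x^2*z - 4*x*y + z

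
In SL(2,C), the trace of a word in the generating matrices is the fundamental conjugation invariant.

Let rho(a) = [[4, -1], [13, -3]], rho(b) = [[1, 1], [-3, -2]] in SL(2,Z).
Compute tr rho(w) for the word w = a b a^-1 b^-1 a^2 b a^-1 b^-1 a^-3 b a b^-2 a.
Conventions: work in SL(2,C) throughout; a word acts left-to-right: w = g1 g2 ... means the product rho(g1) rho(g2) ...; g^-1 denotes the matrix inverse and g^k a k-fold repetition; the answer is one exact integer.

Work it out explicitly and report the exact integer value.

18199

rho(a) = [[4, -1], [13, -3]]
... * rho(b) = [[1, 1], [-3, -2]]  ->  [[7, 6], [22, 19]]
... * rho(a^-1) = [[-3, 1], [-13, 4]]  ->  [[-99, 31], [-313, 98]]
... * rho(b^-1) = [[-2, -1], [3, 1]]  ->  [[291, 130], [920, 411]]
... * rho(a) = [[4, -1], [13, -3]]  ->  [[2854, -681], [9023, -2153]]
... * rho(a) = [[4, -1], [13, -3]]  ->  [[2563, -811], [8103, -2564]]
... * rho(b) = [[1, 1], [-3, -2]]  ->  [[4996, 4185], [15795, 13231]]
... * rho(a^-1) = [[-3, 1], [-13, 4]]  ->  [[-69393, 21736], [-219388, 68719]]
... * rho(b^-1) = [[-2, -1], [3, 1]]  ->  [[203994, 91129], [644933, 288107]]
... * rho(a^-1) = [[-3, 1], [-13, 4]]  ->  [[-1796659, 568510], [-5680190, 1797361]]
... * rho(a^-1) = [[-3, 1], [-13, 4]]  ->  [[-2000653, 477381], [-6325123, 1509254]]
... * rho(a^-1) = [[-3, 1], [-13, 4]]  ->  [[-203994, -91129], [-644933, -288107]]
... * rho(b) = [[1, 1], [-3, -2]]  ->  [[69393, -21736], [219388, -68719]]
... * rho(a) = [[4, -1], [13, -3]]  ->  [[-4996, -4185], [-15795, -13231]]
... * rho(b^-1) = [[-2, -1], [3, 1]]  ->  [[-2563, 811], [-8103, 2564]]
... * rho(b^-1) = [[-2, -1], [3, 1]]  ->  [[7559, 3374], [23898, 10667]]
... * rho(a) = [[4, -1], [13, -3]]  ->  [[74098, -17681], [234263, -55899]]
tr = 74098 + -55899 = 18199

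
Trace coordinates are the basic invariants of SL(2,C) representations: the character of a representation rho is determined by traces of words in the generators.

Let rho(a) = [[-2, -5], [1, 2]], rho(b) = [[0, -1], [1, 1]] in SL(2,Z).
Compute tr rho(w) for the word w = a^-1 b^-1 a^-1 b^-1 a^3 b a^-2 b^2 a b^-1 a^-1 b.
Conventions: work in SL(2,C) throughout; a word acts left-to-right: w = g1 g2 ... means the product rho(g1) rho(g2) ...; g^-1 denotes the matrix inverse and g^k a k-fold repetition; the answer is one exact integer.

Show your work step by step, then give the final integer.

rho(a^-1) = [[2, 5], [-1, -2]]
... * rho(b^-1) = [[1, 1], [-1, 0]]  ->  [[-3, 2], [1, -1]]
... * rho(a^-1) = [[2, 5], [-1, -2]]  ->  [[-8, -19], [3, 7]]
... * rho(b^-1) = [[1, 1], [-1, 0]]  ->  [[11, -8], [-4, 3]]
... * rho(a) = [[-2, -5], [1, 2]]  ->  [[-30, -71], [11, 26]]
... * rho(a) = [[-2, -5], [1, 2]]  ->  [[-11, 8], [4, -3]]
... * rho(a) = [[-2, -5], [1, 2]]  ->  [[30, 71], [-11, -26]]
... * rho(b) = [[0, -1], [1, 1]]  ->  [[71, 41], [-26, -15]]
... * rho(a^-1) = [[2, 5], [-1, -2]]  ->  [[101, 273], [-37, -100]]
... * rho(a^-1) = [[2, 5], [-1, -2]]  ->  [[-71, -41], [26, 15]]
... * rho(b) = [[0, -1], [1, 1]]  ->  [[-41, 30], [15, -11]]
... * rho(b) = [[0, -1], [1, 1]]  ->  [[30, 71], [-11, -26]]
... * rho(a) = [[-2, -5], [1, 2]]  ->  [[11, -8], [-4, 3]]
... * rho(b^-1) = [[1, 1], [-1, 0]]  ->  [[19, 11], [-7, -4]]
... * rho(a^-1) = [[2, 5], [-1, -2]]  ->  [[27, 73], [-10, -27]]
... * rho(b) = [[0, -1], [1, 1]]  ->  [[73, 46], [-27, -17]]
tr = 73 + -17 = 56

56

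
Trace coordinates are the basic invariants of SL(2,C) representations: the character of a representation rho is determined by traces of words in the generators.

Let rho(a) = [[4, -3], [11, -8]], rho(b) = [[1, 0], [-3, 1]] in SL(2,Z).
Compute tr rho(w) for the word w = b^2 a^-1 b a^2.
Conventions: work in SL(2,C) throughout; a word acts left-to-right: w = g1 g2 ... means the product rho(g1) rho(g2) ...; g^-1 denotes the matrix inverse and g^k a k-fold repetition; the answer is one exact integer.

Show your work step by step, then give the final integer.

rho(b) = [[1, 0], [-3, 1]]
... * rho(b) = [[1, 0], [-3, 1]]  ->  [[1, 0], [-6, 1]]
... * rho(a^-1) = [[-8, 3], [-11, 4]]  ->  [[-8, 3], [37, -14]]
... * rho(b) = [[1, 0], [-3, 1]]  ->  [[-17, 3], [79, -14]]
... * rho(a) = [[4, -3], [11, -8]]  ->  [[-35, 27], [162, -125]]
... * rho(a) = [[4, -3], [11, -8]]  ->  [[157, -111], [-727, 514]]
tr = 157 + 514 = 671

671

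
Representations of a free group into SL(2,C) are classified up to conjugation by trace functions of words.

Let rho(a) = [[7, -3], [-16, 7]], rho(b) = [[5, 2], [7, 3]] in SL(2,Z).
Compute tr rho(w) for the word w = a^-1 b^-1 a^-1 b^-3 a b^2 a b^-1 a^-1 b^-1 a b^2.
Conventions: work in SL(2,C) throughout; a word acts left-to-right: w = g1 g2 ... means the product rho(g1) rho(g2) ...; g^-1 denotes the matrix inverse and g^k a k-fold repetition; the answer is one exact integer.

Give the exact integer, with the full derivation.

-77691830

rho(a^-1) = [[7, 3], [16, 7]]
... * rho(b^-1) = [[3, -2], [-7, 5]]  ->  [[0, 1], [-1, 3]]
... * rho(a^-1) = [[7, 3], [16, 7]]  ->  [[16, 7], [41, 18]]
... * rho(b^-1) = [[3, -2], [-7, 5]]  ->  [[-1, 3], [-3, 8]]
... * rho(b^-1) = [[3, -2], [-7, 5]]  ->  [[-24, 17], [-65, 46]]
... * rho(b^-1) = [[3, -2], [-7, 5]]  ->  [[-191, 133], [-517, 360]]
... * rho(a) = [[7, -3], [-16, 7]]  ->  [[-3465, 1504], [-9379, 4071]]
... * rho(b) = [[5, 2], [7, 3]]  ->  [[-6797, -2418], [-18398, -6545]]
... * rho(b) = [[5, 2], [7, 3]]  ->  [[-50911, -20848], [-137805, -56431]]
... * rho(a) = [[7, -3], [-16, 7]]  ->  [[-22809, 6797], [-61739, 18398]]
... * rho(b^-1) = [[3, -2], [-7, 5]]  ->  [[-116006, 79603], [-314003, 215468]]
... * rho(a^-1) = [[7, 3], [16, 7]]  ->  [[461606, 209203], [1249467, 566267]]
... * rho(b^-1) = [[3, -2], [-7, 5]]  ->  [[-79603, 122803], [-215468, 332401]]
... * rho(a) = [[7, -3], [-16, 7]]  ->  [[-2522069, 1098430], [-6826692, 2973211]]
... * rho(b) = [[5, 2], [7, 3]]  ->  [[-4921335, -1748848], [-13320983, -4733751]]
... * rho(b) = [[5, 2], [7, 3]]  ->  [[-36848611, -15089214], [-99741172, -40843219]]
tr = -36848611 + -40843219 = -77691830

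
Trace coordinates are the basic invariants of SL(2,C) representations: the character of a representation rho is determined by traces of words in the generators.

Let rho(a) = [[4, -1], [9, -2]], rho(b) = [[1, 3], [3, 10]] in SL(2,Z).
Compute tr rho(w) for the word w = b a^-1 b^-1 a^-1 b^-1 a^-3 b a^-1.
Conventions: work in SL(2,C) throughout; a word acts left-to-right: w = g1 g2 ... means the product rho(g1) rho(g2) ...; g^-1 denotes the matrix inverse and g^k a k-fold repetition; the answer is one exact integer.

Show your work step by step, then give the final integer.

-3094

rho(b) = [[1, 3], [3, 10]]
... * rho(a^-1) = [[-2, 1], [-9, 4]]  ->  [[-29, 13], [-96, 43]]
... * rho(b^-1) = [[10, -3], [-3, 1]]  ->  [[-329, 100], [-1089, 331]]
... * rho(a^-1) = [[-2, 1], [-9, 4]]  ->  [[-242, 71], [-801, 235]]
... * rho(b^-1) = [[10, -3], [-3, 1]]  ->  [[-2633, 797], [-8715, 2638]]
... * rho(a^-1) = [[-2, 1], [-9, 4]]  ->  [[-1907, 555], [-6312, 1837]]
... * rho(a^-1) = [[-2, 1], [-9, 4]]  ->  [[-1181, 313], [-3909, 1036]]
... * rho(a^-1) = [[-2, 1], [-9, 4]]  ->  [[-455, 71], [-1506, 235]]
... * rho(b) = [[1, 3], [3, 10]]  ->  [[-242, -655], [-801, -2168]]
... * rho(a^-1) = [[-2, 1], [-9, 4]]  ->  [[6379, -2862], [21114, -9473]]
tr = 6379 + -9473 = -3094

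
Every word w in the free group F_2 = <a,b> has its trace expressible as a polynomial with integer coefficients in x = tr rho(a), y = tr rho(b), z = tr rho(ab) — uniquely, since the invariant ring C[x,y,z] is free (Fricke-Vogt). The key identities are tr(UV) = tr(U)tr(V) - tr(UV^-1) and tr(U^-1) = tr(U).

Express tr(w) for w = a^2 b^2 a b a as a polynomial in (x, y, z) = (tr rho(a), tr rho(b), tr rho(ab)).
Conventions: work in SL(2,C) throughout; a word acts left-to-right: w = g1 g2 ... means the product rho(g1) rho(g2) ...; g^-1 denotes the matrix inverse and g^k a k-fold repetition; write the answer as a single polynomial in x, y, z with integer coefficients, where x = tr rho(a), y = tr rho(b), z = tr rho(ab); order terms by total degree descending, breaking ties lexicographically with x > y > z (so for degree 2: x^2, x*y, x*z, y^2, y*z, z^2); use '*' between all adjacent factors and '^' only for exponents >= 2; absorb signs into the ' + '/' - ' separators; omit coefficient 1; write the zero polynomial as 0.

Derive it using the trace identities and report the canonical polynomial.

and tr(b a b a) = tr(a b) * tr(a b) - tr(1)   [split at a repeated a] = z^2 - 2
tr(b a b) = tr(b) * tr(a b) - tr(a)   [square of b] = y*z - x
next, tr(a b a^2 b) = tr(a) * tr(b a b a) - tr(b a b)   [square of a] = x*z^2 - y*z - x
and tr(b a^2) = tr(a) * tr(b a) - tr(b)   [square of a] = x*z - y
and tr(a b a^2) = tr(a) * tr(b a^2) - tr(b a)   [square of a] = x^2*z - x*y - z
next, tr(a b^2 a b a) = tr(b) * tr(a b a^2 b) - tr(a b a^2)   [square of b] = x*y*z^2 - x^2*z - y^2*z + z
tr(a b^2 a b) = tr(b) * tr(a b a b) - tr(a b a)   [square of b] = y*z^2 - x*z - y
next, tr(a^2 b^2 a b a) = tr(a) * tr(a b^2 a b a) - tr(a b^2 a b)   [square of a] = x^2*y*z^2 - x^3*z - x*y^2*z - y*z^2 + 2*x*z + y

x^2*y*z^2 - x^3*z - x*y^2*z - y*z^2 + 2*x*z + y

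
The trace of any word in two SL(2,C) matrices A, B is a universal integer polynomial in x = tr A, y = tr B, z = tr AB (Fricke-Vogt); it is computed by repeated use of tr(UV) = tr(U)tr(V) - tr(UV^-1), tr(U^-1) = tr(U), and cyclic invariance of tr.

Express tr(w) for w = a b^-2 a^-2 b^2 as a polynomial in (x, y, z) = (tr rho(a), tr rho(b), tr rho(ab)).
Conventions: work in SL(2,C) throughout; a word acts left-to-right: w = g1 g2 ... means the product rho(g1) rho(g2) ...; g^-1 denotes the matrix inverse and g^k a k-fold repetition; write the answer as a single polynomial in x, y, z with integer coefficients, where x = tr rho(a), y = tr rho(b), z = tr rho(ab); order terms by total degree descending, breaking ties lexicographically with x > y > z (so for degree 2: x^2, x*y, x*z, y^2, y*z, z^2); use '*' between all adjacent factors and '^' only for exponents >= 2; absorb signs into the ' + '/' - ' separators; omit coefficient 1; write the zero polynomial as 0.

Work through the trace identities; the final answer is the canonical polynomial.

-x^2*y^3*z + x^3*y^2 + x*y^4 + x*y^2*z^2 - 4*x*y^2 + x

trace(b^2) = trace(b)*trace(b) - trace(1) = y^2 - 2
trace(b^2 a) = trace(b)*trace(a b) - trace(a) = y*z - x
use: trace(a^-1 b^2) = trace(b^2)*trace(a) - trace(b^2 a) = x*y^2 - y*z - x
use: trace(b^2 a b) = trace(b)*trace(a b^2) - trace(a b) = y^2*z - x*y - z
trace(a b a b) = trace(b a)*trace(b a) - trace(1) = z^2 - 2
trace(a b a) = trace(a)*trace(b a) - trace(b) = x*z - y
trace(b^2 a b a) = trace(b)*trace(a b a b) - trace(a b a) = y*z^2 - x*z - y
use: trace(b^2 a b a^-1) = trace(b^2 a b)*trace(a) - trace(b^2 a b a) = x*y^2*z - x^2*y - y*z^2 + y
trace(a^-2 b^2 a b) = trace(b^2 a b a^-1)*trace(a) - trace(b^2 a b) = x^2*y^2*z - x^3*y - x*y*z^2 - y^2*z + 2*x*y + z
use: trace(b^-1 a^-2 b^2 a) = trace(a^-2 b^2 a)*trace(b) - trace(a^-2 b^2 a b) = -x^2*y^2*z + x^3*y + x*y^3 + x*y*z^2 - 3*x*y - z
trace(a b^-2 a^-2 b^2) = trace(b^-1 a^-2 b^2 a)*trace(b) - trace(b^-1 a^-2 b^2 a b) = -x^2*y^3*z + x^3*y^2 + x*y^4 + x*y^2*z^2 - 4*x*y^2 + x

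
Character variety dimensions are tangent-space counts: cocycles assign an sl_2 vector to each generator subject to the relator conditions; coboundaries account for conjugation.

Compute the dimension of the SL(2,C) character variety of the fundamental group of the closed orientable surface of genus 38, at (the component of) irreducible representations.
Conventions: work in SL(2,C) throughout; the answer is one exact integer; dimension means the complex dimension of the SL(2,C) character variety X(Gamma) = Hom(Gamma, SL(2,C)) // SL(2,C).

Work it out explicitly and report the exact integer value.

Gamma = pi_1(Sigma_38) = < a_1, b_1, ..., a_38, b_38 | prod [a_i, b_i] > has 2g = 76 generators and 1 relator.
Before the relator condition, cocycle space has dim 3*76 = 228.
d_2 is surjective at irreducible rho (its cokernel H^2 is dual to H^0 = 0), so dim Z^1 = 228 - 3 = 225.
dim B^1 = 3 (coboundaries, injective at irreducible rho).
dim X = dim H^1 = 225 - 3 = 222.

222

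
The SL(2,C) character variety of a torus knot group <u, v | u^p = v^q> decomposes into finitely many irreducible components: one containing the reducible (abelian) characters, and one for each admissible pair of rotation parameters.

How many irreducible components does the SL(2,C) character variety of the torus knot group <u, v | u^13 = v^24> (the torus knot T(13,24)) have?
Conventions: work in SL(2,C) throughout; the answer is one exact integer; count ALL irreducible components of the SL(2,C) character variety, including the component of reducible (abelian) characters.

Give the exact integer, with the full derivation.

For T(13,24): irreducibility forces the central element u^13 = v^24 to one of +I, -I.
This locks tr(u) to 2*cos(pi*alpha/13), alpha in 1..12, and tr(v) to 2*cos(pi*beta/24), beta in 1..23, on each component of irreducible characters.
Consistency of u^13 = (-1)^alpha I with v^24 = (-1)^beta I forces alpha = beta (mod 2).
Enumerate parity-matched pairs: 6*12 odd-odd plus 6*11 even-even gives 138.
Total: 138 irreducible-character components + 1 reducible (abelian) component = 139.

139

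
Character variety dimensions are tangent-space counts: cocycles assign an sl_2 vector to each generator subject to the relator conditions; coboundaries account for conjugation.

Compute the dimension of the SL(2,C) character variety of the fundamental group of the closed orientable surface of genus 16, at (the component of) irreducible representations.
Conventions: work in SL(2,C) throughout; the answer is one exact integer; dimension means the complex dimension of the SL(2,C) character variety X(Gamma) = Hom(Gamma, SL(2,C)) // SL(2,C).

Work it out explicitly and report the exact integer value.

Gamma = pi_1(Sigma_16) = < a_1, b_1, ..., a_16, b_16 | prod [a_i, b_i] > has 2g = 32 generators and 1 relator.
Before the relator condition, cocycle space has dim 3*32 = 96.
At an irreducible rho, H^2 = coker(d_2) vanishes (Poincare duality: H^2 is dual to H^0 = invariants = 0), so d_2 is surjective onto sl_2 and dim Z^1 = 96 - 3 = 93.
As always at irreducible rho, dim B^1 = 3.
dim H^1 = 93 - 3 = 90 = dim X.

90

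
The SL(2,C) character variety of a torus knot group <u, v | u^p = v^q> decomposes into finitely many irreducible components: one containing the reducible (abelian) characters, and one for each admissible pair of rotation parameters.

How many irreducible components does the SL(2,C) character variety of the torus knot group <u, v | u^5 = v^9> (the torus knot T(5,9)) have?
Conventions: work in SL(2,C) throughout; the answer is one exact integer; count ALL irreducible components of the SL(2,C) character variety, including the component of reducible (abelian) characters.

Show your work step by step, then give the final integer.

17

For T(5,9): irreducibility forces the central element u^5 = v^9 to one of +I, -I.
This locks tr(u) to 2*cos(pi*alpha/5), alpha in 1..4, and tr(v) to 2*cos(pi*beta/9), beta in 1..8, on each component of irreducible characters.
Consistency of u^5 = (-1)^alpha I with v^9 = (-1)^beta I forces alpha = beta (mod 2).
Counting: 2 odd alphas x 4 odd betas + 2 even alphas x 4 even betas = 8 + 8 = 16.
That is 16 components of irreducible characters, and with the reducible (abelian) component the total is 17.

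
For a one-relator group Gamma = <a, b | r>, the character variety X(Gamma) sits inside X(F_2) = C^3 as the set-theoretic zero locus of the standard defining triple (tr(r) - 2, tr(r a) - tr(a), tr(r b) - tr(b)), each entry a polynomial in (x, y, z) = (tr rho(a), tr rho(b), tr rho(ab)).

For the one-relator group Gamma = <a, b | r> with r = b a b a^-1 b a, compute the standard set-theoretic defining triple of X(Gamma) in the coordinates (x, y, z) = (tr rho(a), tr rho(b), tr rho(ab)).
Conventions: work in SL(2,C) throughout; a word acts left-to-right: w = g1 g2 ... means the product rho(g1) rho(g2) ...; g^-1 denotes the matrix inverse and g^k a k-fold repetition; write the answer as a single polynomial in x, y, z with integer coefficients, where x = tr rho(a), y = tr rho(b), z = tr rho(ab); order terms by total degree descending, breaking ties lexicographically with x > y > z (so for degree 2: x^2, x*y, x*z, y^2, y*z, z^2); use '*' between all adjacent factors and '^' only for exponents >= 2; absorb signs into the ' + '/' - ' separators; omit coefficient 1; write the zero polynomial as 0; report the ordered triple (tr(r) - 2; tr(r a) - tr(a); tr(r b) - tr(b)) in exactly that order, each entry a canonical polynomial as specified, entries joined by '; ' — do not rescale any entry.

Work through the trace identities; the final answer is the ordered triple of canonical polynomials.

x*y*z^2 - x^2*z - z^3 - x*y + 3*z - 2; x^2*y*z^2 - x^3*z - x*y^2*z - x*z^3 + y*z^2 + 3*x*z - x - y; x*y^2*z^2 - 2*x^2*y*z - y*z^3 + x^3 + x*z^2 + 2*y*z - 3*x - y

trace(a b a b) = trace(a b)*trace(a b) - trace(1)   [split at a repeated a] = z^2 - 2
trace(a b a) = trace(a)*trace(b a) - trace(b)   [square of a] = x*z - y
trace(b a b a b) = trace(b)*trace(a b a b) - trace(a b a)   [square of b] = y*z^2 - x*z - y
trace(b a b a b a) = trace(b a b a)*trace(b a) - trace(a b)   [split at a repeated b] = z^3 - 3*z
trace(b a b a^-1 b a) = trace(b a b a b)*trace(a) - trace(b a b a b a)   [inverse elimination on a] = x*y*z^2 - x^2*z - z^3 - x*y + 3*z
trace(b a b) = trace(b)*trace(a b) - trace(a)  (reduce the b square) = y*z - x
trace(a^2 b a b) = trace(a)*trace(b a b a) - trace(b a b)  (reduce the a square) = x*z^2 - y*z - x
trace(a^2 b a) = trace(a)*trace(a b a) - trace(a b)  (reduce the a square) = x^2*z - x*y - z
trace(b a^2 b a b) = trace(b)*trace(a^2 b a b) - trace(a^2 b a)  (reduce the b square) = x*y*z^2 - x^2*z - y^2*z + z
trace(b a^2 b a b a) = trace(a)*trace(b a b a b a) - trace(b a b a b)  (reduce the a square) = x*z^3 - y*z^2 - 2*x*z + y
trace(b a b a^-1 b a^2) = trace(b a^2 b a b)*trace(a) - trace(b a^2 b a b a)  (eliminate a^-1) = x^2*y*z^2 - x^3*z - x*y^2*z - x*z^3 + y*z^2 + 3*x*z - y
trace(a^2) = trace(a)*trace(a) - trace(1) = x^2 - 2
trace(a b^2 a) = trace(b)*trace(a^2 b) - trace(a^2) = x*y*z - x^2 - y^2 + 2
trace(b a b^2 a b) = trace(b)*trace(a b^2 a b) - trace(a b^2 a) = y^2*z^2 - 2*x*y*z + x^2 - 2
trace(b a b^2 a b a) = trace(b)*trace(a b a b a b) - trace(a b a b a) = y*z^3 - x*z^2 - 2*y*z + x
trace(b a b a^-1 b a b) = trace(b a b^2 a b)*trace(a) - trace(b a b^2 a b a) = x*y^2*z^2 - 2*x^2*y*z - y*z^3 + x^3 + x*z^2 + 2*y*z - 3*x
assemble the triple (trace(r) - 2; trace(r a) - x; trace(r b) - y)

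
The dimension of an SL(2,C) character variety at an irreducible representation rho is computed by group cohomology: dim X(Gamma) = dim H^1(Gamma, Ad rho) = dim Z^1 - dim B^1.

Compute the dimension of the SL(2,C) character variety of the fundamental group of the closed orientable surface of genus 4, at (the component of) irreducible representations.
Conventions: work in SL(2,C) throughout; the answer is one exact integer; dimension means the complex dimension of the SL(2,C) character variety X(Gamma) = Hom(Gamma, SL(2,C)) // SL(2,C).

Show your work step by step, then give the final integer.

pi_1 of the closed genus-4 surface has 8 generators bound by the single product-of-commutators relator.
Unconstrained cocycle data is one sl_2 vector per generator (24 dimensions), cut by the relator condition d_2(z) = 0.
d_2 is surjective at irreducible rho (its cokernel H^2 is dual to H^0 = 0), so dim Z^1 = 24 - 3 = 21.
As always at irreducible rho, dim B^1 = 3.
Hence dim X = 21 - 3 = 18.

18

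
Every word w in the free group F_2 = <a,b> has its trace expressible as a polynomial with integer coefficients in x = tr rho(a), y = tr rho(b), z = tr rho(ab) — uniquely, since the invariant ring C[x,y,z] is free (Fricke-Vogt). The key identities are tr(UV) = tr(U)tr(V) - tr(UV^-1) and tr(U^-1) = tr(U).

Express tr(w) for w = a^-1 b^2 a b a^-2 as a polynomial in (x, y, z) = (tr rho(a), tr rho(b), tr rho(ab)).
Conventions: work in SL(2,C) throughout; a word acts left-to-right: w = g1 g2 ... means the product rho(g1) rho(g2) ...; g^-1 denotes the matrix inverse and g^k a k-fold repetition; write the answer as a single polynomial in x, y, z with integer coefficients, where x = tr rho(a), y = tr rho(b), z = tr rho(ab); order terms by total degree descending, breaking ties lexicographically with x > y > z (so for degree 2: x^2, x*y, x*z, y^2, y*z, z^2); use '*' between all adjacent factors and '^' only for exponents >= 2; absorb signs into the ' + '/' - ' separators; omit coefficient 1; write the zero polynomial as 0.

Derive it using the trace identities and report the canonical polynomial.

trace(a b^2) = trace(b)*trace(a b) - trace(a)   [square of b] = y*z - x
reduce: trace(b^2 a b) = trace(b)*trace(a b^2) - trace(a b)   [square of b] = y^2*z - x*y - z
reduce: trace(a b a b) = trace(b a)*trace(b a) - trace(1)   [split at a repeated b] = z^2 - 2
so trace(a b a) = trace(a)*trace(b a) - trace(b)   [square of a] = x*z - y
reduce: trace(b^2 a b a) = trace(b)*trace(a b a b) - trace(a b a)   [square of b] = y*z^2 - x*z - y
trace(b^2 a b a^-1) = trace(b^2 a b)*trace(a) - trace(b^2 a b a)   [inverse elimination on a] = x*y^2*z - x^2*y - y*z^2 + y
trace(b^2 a b a^-2) = trace(b^2 a b a^-1)*trace(a) - trace(b^2 a b)   [inverse elimination on a] = x^2*y^2*z - x^3*y - x*y*z^2 - y^2*z + 2*x*y + z
trace(a^-1 b^2 a b a^-2) = trace(b^2 a b a^-2)*trace(a) - trace(b^2 a b a^-1)   [inverse elimination on a] = x^3*y^2*z - x^4*y - x^2*y*z^2 - 2*x*y^2*z + 3*x^2*y + y*z^2 + x*z - y

x^3*y^2*z - x^4*y - x^2*y*z^2 - 2*x*y^2*z + 3*x^2*y + y*z^2 + x*z - y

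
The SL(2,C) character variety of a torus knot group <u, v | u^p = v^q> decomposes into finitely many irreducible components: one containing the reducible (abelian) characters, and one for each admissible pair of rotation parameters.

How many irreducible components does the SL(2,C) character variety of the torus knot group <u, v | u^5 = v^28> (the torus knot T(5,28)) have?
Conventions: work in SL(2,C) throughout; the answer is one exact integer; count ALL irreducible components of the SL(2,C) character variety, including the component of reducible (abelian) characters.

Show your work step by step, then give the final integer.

55

In the torus knot group T(5,28), u^5 = v^28 is central, so an irreducible representation sends it to +I or -I (Schur).
So on each irreducible component the traces are pinned: tr(u) = 2*cos(pi*alpha/5) with 1 <= alpha <= 4, tr(v) = 2*cos(pi*beta/28) with 1 <= beta <= 27.
u^5 = (-1)^alpha I and v^28 = (-1)^beta I must agree, so alpha and beta have equal parity.
Counting: 2 odd alphas x 14 odd betas + 2 even alphas x 13 even betas = 28 + 26 = 54.
Total: 54 irreducible-character components + 1 reducible (abelian) component = 55.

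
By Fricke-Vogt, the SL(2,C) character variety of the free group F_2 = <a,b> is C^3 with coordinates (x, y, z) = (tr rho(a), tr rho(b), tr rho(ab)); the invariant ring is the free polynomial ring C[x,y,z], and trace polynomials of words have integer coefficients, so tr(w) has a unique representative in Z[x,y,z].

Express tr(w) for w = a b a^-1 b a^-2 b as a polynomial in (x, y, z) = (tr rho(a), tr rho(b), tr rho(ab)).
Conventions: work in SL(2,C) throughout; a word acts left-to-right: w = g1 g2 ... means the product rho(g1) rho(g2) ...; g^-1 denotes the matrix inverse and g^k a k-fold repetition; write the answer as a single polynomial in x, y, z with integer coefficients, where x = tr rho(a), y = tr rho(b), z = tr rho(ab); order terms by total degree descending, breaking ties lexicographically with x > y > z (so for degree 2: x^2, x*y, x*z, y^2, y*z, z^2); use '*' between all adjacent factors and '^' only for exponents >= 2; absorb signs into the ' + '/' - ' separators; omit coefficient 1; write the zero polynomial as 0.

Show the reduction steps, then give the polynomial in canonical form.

and trace(a b^2) = trace(b) trace(a b) - trace(a) = y*z - x
and trace(b a b^2) = trace(b) trace(a b^2) - trace(a b) = y^2*z - x*y - z
trace(a b a b) = trace(a b) trace(a b) - trace(1)   [split at repeated a] = z^2 - 2
trace(a b a) = trace(a) trace(b a) - trace(b) = x*z - y
next, trace(b a b^2 a) = trace(b) trace(a b a b) - trace(a b a) = y*z^2 - x*z - y
trace(b a b^2 a^-1) = trace(b a b^2) trace(a) - trace(b a b^2 a) = x*y^2*z - x^2*y - y*z^2 + y
trace(b a^-2 b a b) = trace(b a b^2 a^-1) trace(a) - trace(b a b^2) = x^2*y^2*z - x^3*y - x*y*z^2 - y^2*z + 2*x*y + z
trace(b a b a b a) = trace(a b) trace(a b a b) - trace(a^-1 b^-1)   [split at repeated a] = z^3 - 3*z
trace(a^-1 b a b a b) = trace(b a b a b) trace(a) - trace(b a b a b a) = x*y*z^2 - x^2*z - z^3 - x*y + 3*z
next, trace(b a^-2 b a b a) = trace(a^-1 b a b a b) trace(a) - trace(a^-1 b a b a b a) = x^2*y*z^2 - x^3*z - x*z^3 - x^2*y - y*z^2 + 4*x*z + y
and trace(a b a^-1 b a^-2 b) = trace(b a^-2 b a b) trace(a) - trace(b a^-2 b a b a) = x^3*y^2*z - x^4*y - 2*x^2*y*z^2 + x^3*z - x*y^2*z + x*z^3 + 3*x^2*y + y*z^2 - 3*x*z - y

x^3*y^2*z - x^4*y - 2*x^2*y*z^2 + x^3*z - x*y^2*z + x*z^3 + 3*x^2*y + y*z^2 - 3*x*z - y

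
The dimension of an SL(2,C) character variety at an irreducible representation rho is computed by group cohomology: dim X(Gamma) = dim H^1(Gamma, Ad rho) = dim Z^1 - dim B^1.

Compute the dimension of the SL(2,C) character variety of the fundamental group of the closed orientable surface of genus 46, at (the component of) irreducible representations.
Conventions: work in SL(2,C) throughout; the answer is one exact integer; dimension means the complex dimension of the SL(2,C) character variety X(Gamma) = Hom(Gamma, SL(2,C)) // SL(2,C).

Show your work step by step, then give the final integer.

270

Gamma = pi_1(Sigma_46) = < a_1, b_1, ..., a_46, b_46 | prod [a_i, b_i] > has 2g = 92 generators and 1 relator.
A cocycle assigns one sl_2 vector per generator subject to the relator condition d_2(z) = 0: dim of the unconstrained space is 3*2g = 276.
At an irreducible rho, H^2 = coker(d_2) vanishes (Poincare duality: H^2 is dual to H^0 = invariants = 0), so d_2 is surjective onto sl_2 and dim Z^1 = 276 - 3 = 273.
As always at irreducible rho, dim B^1 = 3.
Hence dim X = 273 - 3 = 270.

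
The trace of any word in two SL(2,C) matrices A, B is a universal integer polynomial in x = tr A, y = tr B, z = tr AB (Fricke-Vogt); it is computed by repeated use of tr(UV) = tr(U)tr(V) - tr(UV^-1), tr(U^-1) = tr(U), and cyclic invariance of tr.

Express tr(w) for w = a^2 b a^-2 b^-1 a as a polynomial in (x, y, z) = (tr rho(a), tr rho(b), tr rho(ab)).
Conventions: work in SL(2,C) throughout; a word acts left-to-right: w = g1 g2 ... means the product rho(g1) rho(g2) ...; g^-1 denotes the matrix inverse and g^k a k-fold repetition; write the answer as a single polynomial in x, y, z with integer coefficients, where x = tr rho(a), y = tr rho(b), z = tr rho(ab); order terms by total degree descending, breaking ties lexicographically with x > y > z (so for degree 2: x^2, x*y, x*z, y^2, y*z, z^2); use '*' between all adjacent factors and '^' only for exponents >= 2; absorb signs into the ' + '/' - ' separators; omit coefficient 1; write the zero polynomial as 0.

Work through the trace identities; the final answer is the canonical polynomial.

next, tr(a^2 b) = tr(a) tr(b a) - tr(b) = x*z - y
tr(a^2) = tr(a) tr(a) - tr(1) = x^2 - 2
next, tr(b^2 a^2) = tr(b) tr(a^2 b) - tr(a^2) = x*y*z - x^2 - y^2 + 2
and tr(b^2 a) = tr(b) tr(a b) - tr(a) = y*z - x
tr(b a^3 b) = tr(a) tr(b^2 a^2) - tr(b^2 a) = x^2*y*z - x^3 - x*y^2 - y*z + 3*x
tr(b a b a) = tr(b a) tr(b a) - tr(1)   [split at repeated b] = z^2 - 2
tr(a b a b a) = tr(a) tr(b a b a) - tr(b a b) = x*z^2 - y*z - x
tr(b a^3 b a) = tr(a) tr(a b a b a) - tr(a b a b) = x^2*z^2 - x*y*z - x^2 - z^2 + 2
tr(a^-1 b a^3 b) = tr(b a^3 b) tr(a) - tr(b a^3 b a) = x^3*y*z - x^4 - x^2*y^2 - x^2*z^2 + 4*x^2 + z^2 - 2
next, tr(a^3 b a^-2 b) = tr(a^-1 b a^3 b) tr(a) - tr(a^-1 b a^3 b a) = x^4*y*z - x^5 - x^3*y^2 - x^3*z^2 - x^2*y*z + 5*x^3 + x*y^2 + x*z^2 + y*z - 5*x
next, tr(a^2 b a^-2 b^-1 a) = tr(a^3 b a^-2) tr(b) - tr(a^3 b a^-2 b) = -x^4*y*z + x^5 + x^3*y^2 + x^3*z^2 + x^2*y*z - 5*x^3 - x*y^2 - x*z^2 + 5*x

-x^4*y*z + x^5 + x^3*y^2 + x^3*z^2 + x^2*y*z - 5*x^3 - x*y^2 - x*z^2 + 5*x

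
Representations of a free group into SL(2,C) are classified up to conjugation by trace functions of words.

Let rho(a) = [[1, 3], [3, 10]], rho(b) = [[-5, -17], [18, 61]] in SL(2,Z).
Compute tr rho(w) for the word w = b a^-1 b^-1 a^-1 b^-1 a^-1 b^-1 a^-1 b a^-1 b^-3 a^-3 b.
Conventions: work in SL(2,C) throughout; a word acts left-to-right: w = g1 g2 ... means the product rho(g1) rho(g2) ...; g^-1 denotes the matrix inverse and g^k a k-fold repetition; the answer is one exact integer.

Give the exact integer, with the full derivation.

rho(b) = [[-5, -17], [18, 61]]
... * rho(a^-1) = [[10, -3], [-3, 1]]  ->  [[1, -2], [-3, 7]]
... * rho(b^-1) = [[61, 17], [-18, -5]]  ->  [[97, 27], [-309, -86]]
... * rho(a^-1) = [[10, -3], [-3, 1]]  ->  [[889, -264], [-2832, 841]]
... * rho(b^-1) = [[61, 17], [-18, -5]]  ->  [[58981, 16433], [-187890, -52349]]
... * rho(a^-1) = [[10, -3], [-3, 1]]  ->  [[540511, -160510], [-1721853, 511321]]
... * rho(b^-1) = [[61, 17], [-18, -5]]  ->  [[35860351, 9991237], [-114236811, -31828106]]
... * rho(a^-1) = [[10, -3], [-3, 1]]  ->  [[328629799, -97589816], [-1046883792, 310882327]]
... * rho(b) = [[-5, -17], [18, 61]]  ->  [[-3399765683, -11539685359], [10830300846, 36760846411]]
... * rho(a^-1) = [[10, -3], [-3, 1]]  ->  [[621399247, -1340388310], [-1979530773, 4269943873]]
... * rho(b^-1) = [[61, 17], [-18, -5]]  ->  [[62032343647, 17265728749], [-197610366867, -55001742506]]
... * rho(b^-1) = [[61, 17], [-18, -5]]  ->  [[3473189844985, 968221198254], [-11064201013779, -3084367524209]]
... * rho(b^-1) = [[61, 17], [-18, -5]]  ->  [[194436598975513, 54203121373475], [-619397646404757, -172669579613198]]
... * rho(a^-1) = [[10, -3], [-3, 1]]  ->  [[1781756625634705, -529106675553064], [-5675967725207976, 1685523359601073]]
... * rho(a^-1) = [[10, -3], [-3, 1]]  ->  [[19404886283006242, -5874376552457179], [-61816247330882979, 18713426535225001]]
... * rho(a^-1) = [[10, -3], [-3, 1]]  ->  [[211671992487433957, -64089035401475905], [-674302752914504793, 204162168527873938]]
... * rho(b) = [[-5, -17], [18, 61]]  ->  [[-2211962599663736075, -7507855031776407474], [7046432798074254849, 23917039079746891699]]
tr = -2211962599663736075 + 23917039079746891699 = 21705076480083155624

21705076480083155624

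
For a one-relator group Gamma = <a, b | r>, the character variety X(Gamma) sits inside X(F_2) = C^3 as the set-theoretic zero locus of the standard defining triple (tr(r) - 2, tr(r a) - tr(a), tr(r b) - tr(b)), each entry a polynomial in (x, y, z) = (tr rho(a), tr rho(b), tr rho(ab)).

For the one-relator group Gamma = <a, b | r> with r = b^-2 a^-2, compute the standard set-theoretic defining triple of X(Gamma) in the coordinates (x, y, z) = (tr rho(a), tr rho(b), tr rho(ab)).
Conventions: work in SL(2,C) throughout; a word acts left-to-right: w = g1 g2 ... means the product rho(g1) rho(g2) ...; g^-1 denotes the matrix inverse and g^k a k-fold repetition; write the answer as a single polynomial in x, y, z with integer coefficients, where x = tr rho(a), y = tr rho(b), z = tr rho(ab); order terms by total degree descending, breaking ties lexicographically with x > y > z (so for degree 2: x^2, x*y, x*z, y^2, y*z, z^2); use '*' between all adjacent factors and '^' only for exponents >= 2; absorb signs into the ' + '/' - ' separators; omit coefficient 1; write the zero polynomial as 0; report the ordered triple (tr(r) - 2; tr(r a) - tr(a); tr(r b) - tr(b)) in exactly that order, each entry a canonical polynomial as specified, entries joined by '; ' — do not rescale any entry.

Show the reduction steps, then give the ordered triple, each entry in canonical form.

x*y*z - x^2 - y^2; y*z - 2*x; x*z - 2*y

trace(b^-1) = trace(b) = y
trace(b^-1 a) = trace(a) * trace(b) - trace(a b) = x*y - z
and trace(a^-1 b^-1) = trace(b^-1) * trace(a) - trace(b^-1 a) = z
and trace(b^-1 a^-2) = trace(a^-1 b^-1) * trace(a) - trace(a^-1 b^-1 a) = x*z - y
trace(a^-2) = trace(a^-1) * trace(a) - trace(1) = x^2 - 2
next, trace(b^-2 a^-2) = trace(b^-1 a^-2) * trace(b) - trace(b^-1 a^-2 b) = x*y*z - x^2 - y^2 + 2
and trace(b^-2 a^-1) = trace(a^-1 b^-1) * trace(b) - trace(a^-1)  (eliminate b^-1) = y*z - x
assemble the triple (trace(r) - 2; trace(r a) - x; trace(r b) - y)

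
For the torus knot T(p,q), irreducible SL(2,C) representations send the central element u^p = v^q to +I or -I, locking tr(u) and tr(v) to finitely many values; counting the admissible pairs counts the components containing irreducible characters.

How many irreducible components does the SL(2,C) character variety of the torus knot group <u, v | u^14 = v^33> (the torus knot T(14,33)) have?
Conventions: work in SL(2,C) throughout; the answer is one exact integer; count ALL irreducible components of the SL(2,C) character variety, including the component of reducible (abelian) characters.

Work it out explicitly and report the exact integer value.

209

For T(14,33): irreducibility forces the central element u^14 = v^33 to one of +I, -I.
This locks tr(u) to 2*cos(pi*alpha/14), alpha in 1..13, and tr(v) to 2*cos(pi*beta/33), beta in 1..32, on each component of irreducible characters.
Consistency of u^14 = (-1)^alpha I with v^33 = (-1)^beta I forces alpha = beta (mod 2).
Enumerate parity-matched pairs: 7*16 odd-odd plus 6*16 even-even gives 208.
That is 208 components of irreducible characters, and with the reducible (abelian) component the total is 209.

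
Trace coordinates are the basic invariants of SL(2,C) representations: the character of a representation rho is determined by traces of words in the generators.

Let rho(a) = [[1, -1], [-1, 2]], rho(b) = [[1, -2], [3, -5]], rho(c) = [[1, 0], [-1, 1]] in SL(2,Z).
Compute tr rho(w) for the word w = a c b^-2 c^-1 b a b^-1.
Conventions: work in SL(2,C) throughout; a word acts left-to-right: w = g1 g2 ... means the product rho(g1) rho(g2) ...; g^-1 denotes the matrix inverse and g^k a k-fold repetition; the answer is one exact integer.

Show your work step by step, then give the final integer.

34

rho(a) = [[1, -1], [-1, 2]]
... * rho(c) = [[1, 0], [-1, 1]]  ->  [[2, -1], [-3, 2]]
... * rho(b^-1) = [[-5, 2], [-3, 1]]  ->  [[-7, 3], [9, -4]]
... * rho(b^-1) = [[-5, 2], [-3, 1]]  ->  [[26, -11], [-33, 14]]
... * rho(c^-1) = [[1, 0], [1, 1]]  ->  [[15, -11], [-19, 14]]
... * rho(b) = [[1, -2], [3, -5]]  ->  [[-18, 25], [23, -32]]
... * rho(a) = [[1, -1], [-1, 2]]  ->  [[-43, 68], [55, -87]]
... * rho(b^-1) = [[-5, 2], [-3, 1]]  ->  [[11, -18], [-14, 23]]
tr = 11 + 23 = 34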